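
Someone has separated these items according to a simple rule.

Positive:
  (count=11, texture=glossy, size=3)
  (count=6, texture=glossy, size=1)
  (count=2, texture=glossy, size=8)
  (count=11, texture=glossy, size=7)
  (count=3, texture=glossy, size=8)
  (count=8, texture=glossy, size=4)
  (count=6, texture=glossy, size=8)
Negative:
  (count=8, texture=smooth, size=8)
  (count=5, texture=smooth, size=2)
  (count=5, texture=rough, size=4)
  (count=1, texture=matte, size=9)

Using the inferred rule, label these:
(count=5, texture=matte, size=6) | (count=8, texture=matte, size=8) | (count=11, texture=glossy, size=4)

One predicate separates the groups cleanly: texture is glossy.

Negative, Negative, Positive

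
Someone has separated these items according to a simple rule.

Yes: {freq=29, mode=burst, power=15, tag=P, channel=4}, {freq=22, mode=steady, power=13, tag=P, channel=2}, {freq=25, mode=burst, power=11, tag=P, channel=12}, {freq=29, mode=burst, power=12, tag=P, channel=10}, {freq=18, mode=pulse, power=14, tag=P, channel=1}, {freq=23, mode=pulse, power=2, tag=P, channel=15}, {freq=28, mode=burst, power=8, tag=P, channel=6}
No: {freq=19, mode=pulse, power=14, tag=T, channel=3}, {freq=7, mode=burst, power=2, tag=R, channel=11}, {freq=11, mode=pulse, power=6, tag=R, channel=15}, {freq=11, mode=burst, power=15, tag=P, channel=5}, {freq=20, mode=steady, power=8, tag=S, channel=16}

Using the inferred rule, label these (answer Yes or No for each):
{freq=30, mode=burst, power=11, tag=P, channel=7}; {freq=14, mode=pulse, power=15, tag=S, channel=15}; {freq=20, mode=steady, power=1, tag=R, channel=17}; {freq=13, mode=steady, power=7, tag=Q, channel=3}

The simplest hypothesis consistent with all the labels is: tag is P AND freq ≥ 18.
{freq=30, mode=burst, power=11, tag=P, channel=7}: Yes (tag is P, freq = 30). {freq=14, mode=pulse, power=15, tag=S, channel=15}: No (tag is S, freq = 14). {freq=20, mode=steady, power=1, tag=R, channel=17}: No (tag is R, freq = 20). {freq=13, mode=steady, power=7, tag=Q, channel=3}: No (tag is Q, freq = 13).

Yes, No, No, No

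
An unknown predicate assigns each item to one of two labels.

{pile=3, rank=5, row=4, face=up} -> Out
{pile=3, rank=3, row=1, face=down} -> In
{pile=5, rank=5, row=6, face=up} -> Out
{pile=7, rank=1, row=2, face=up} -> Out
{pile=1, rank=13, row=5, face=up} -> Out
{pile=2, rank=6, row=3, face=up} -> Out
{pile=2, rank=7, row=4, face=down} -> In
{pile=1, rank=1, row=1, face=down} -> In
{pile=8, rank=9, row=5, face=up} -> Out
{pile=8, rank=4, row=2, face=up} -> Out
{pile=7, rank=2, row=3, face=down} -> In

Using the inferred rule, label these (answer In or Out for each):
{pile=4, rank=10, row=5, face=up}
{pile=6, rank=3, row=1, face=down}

One predicate separates the groups cleanly: face is down.
{pile=4, rank=10, row=5, face=up}: face is up — does not satisfy this, so Out. {pile=6, rank=3, row=1, face=down}: face is down — meets the rule, so In.

Out, In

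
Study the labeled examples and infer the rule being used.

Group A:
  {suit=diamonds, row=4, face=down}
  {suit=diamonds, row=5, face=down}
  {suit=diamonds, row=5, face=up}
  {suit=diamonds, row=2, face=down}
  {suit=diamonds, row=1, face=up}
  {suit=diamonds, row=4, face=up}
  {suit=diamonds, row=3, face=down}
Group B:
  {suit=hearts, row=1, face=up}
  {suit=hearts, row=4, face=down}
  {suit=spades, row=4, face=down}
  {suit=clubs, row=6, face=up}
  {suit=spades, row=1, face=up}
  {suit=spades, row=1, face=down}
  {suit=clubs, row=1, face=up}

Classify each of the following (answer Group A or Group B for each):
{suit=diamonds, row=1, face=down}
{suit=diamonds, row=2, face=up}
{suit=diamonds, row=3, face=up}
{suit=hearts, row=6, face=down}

The simplest hypothesis consistent with all the labels is: suit is diamonds.
{suit=diamonds, row=1, face=down} — suit is diamonds, hence Group A. {suit=diamonds, row=2, face=up} — suit is diamonds, hence Group A. {suit=diamonds, row=3, face=up} — suit is diamonds, hence Group A. {suit=hearts, row=6, face=down} — suit is hearts, hence Group B.

Group A, Group A, Group A, Group B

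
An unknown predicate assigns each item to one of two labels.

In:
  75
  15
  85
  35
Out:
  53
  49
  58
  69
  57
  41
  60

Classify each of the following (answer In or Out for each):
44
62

Out, Out

A rule that fits every label: ends in digit 5 — true of each 'In' example, false of each 'Out' one.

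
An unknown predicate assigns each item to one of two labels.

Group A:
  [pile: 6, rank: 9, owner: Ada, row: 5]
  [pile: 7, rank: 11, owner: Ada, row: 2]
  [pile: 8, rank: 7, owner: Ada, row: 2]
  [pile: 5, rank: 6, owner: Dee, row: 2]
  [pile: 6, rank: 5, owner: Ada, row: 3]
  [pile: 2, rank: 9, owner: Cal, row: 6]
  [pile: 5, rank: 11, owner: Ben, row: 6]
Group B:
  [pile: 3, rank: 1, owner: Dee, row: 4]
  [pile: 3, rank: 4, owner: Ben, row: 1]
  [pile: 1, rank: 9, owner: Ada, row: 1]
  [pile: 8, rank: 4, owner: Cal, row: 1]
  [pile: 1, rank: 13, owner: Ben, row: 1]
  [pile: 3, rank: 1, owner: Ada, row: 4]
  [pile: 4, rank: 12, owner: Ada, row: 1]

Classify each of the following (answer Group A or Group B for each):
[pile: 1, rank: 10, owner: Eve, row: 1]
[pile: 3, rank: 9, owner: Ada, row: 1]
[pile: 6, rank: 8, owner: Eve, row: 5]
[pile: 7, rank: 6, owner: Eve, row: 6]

Group B, Group B, Group A, Group A

Every 'Group A' example satisfies: row ≥ 2 AND rank ≥ 4. None of the 'Group B' examples do.
[pile: 1, rank: 10, owner: Eve, row: 1]: Group B (row = 1, rank = 10).
[pile: 3, rank: 9, owner: Ada, row: 1]: Group B (row = 1, rank = 9).
[pile: 6, rank: 8, owner: Eve, row: 5]: Group A (row = 5, rank = 8).
[pile: 7, rank: 6, owner: Eve, row: 6]: Group A (row = 6, rank = 6).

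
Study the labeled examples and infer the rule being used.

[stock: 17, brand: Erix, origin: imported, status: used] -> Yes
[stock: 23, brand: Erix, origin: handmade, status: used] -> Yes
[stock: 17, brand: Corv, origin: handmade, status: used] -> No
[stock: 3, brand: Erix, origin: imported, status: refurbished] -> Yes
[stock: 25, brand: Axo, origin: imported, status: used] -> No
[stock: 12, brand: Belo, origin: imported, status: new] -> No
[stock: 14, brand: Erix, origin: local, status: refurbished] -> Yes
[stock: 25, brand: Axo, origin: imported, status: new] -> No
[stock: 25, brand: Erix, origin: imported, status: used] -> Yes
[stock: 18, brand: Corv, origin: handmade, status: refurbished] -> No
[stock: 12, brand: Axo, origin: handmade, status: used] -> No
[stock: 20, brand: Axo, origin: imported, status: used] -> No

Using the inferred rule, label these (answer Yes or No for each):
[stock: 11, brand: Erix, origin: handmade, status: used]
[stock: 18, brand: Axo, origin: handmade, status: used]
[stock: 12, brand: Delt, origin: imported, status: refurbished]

Yes, No, No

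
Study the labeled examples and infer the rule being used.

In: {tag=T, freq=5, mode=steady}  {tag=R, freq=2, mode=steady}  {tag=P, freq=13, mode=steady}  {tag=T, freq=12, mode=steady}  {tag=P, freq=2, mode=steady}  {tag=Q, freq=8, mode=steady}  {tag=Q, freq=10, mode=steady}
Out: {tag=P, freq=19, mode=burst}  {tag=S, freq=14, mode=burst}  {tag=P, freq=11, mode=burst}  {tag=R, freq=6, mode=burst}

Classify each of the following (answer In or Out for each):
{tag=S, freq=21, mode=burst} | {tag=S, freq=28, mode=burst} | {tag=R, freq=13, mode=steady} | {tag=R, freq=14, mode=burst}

Out, Out, In, Out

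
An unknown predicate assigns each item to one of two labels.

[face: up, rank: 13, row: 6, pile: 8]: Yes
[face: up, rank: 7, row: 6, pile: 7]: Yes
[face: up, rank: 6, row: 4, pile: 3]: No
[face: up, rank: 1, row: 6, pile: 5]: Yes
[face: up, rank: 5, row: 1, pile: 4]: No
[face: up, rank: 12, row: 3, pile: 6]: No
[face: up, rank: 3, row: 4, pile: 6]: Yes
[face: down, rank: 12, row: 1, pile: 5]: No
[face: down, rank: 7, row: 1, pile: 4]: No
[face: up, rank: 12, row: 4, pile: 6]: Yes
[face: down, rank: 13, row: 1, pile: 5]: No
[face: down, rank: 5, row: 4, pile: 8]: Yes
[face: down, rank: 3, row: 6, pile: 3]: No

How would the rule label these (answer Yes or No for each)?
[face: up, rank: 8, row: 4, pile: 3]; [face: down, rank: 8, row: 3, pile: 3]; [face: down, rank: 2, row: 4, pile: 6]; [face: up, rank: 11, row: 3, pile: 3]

No, No, Yes, No

The simplest hypothesis consistent with all the labels is: row ≥ 4 AND pile ≥ 4.
No: [face: up, rank: 8, row: 4, pile: 3], since row = 4, pile = 3.
No: [face: down, rank: 8, row: 3, pile: 3], since row = 3, pile = 3.
Yes: [face: down, rank: 2, row: 4, pile: 6], since row = 4, pile = 6.
No: [face: up, rank: 11, row: 3, pile: 3], since row = 3, pile = 3.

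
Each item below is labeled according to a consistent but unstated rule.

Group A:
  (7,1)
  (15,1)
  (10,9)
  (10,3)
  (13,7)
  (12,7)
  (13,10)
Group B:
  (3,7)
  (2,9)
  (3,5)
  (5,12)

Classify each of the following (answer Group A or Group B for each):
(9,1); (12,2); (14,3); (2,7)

Group A, Group A, Group A, Group B

The pattern is that an item is 'Group A' exactly when: first > second.
(9,1): 9 > 1, passes → Group A. (12,2): 12 > 2, passes → Group A. (14,3): 14 > 3, passes → Group A. (2,7): 2 < 7, doesn't match → Group B.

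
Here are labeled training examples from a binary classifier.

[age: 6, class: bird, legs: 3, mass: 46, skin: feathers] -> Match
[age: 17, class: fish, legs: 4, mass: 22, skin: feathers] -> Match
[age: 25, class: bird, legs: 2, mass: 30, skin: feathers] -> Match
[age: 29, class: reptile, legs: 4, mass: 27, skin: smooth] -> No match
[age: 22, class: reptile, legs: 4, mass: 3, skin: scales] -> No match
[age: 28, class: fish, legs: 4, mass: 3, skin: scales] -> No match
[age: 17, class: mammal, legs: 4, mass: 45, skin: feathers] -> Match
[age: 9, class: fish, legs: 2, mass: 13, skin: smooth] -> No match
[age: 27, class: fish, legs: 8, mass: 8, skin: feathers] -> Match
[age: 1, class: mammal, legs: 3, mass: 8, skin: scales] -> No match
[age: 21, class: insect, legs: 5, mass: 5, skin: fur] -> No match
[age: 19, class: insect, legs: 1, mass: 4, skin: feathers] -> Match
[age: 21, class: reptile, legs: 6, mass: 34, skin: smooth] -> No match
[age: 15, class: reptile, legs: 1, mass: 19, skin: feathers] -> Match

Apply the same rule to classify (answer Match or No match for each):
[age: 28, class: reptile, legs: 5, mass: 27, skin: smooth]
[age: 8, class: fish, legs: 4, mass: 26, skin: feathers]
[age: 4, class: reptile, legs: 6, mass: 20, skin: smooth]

No match, Match, No match

Comparing the two groups points to one rule — skin is feathers.
[age: 28, class: reptile, legs: 5, mass: 27, skin: smooth]: skin is smooth, fails the rule → No match. [age: 8, class: fish, legs: 4, mass: 26, skin: feathers]: skin is feathers, meets the rule → Match. [age: 4, class: reptile, legs: 6, mass: 20, skin: smooth]: skin is smooth, fails the rule → No match.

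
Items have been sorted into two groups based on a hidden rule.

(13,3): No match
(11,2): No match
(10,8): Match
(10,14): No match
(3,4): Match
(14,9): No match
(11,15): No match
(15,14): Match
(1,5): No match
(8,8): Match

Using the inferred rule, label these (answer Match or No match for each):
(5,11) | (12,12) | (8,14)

Rule: |first − second| ≤ 2. This holds for each 'Match' example and fails for each 'No match' one.
(5,11): |5−11| = 6 — does not fit, so No match.
(12,12): |12−12| = 0 — satisfies this, so Match.
(8,14): |8−14| = 6 — does not fit, so No match.

No match, Match, No match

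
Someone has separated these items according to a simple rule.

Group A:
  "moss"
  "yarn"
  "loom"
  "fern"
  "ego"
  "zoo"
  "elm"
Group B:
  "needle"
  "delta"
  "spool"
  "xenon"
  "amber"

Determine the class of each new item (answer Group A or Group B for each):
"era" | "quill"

The common property of the 'Group A' items is: length ≤ 4. No 'Group B' item has it.
Group A: "era", since length 3. Group B: "quill", since length 5.

Group A, Group B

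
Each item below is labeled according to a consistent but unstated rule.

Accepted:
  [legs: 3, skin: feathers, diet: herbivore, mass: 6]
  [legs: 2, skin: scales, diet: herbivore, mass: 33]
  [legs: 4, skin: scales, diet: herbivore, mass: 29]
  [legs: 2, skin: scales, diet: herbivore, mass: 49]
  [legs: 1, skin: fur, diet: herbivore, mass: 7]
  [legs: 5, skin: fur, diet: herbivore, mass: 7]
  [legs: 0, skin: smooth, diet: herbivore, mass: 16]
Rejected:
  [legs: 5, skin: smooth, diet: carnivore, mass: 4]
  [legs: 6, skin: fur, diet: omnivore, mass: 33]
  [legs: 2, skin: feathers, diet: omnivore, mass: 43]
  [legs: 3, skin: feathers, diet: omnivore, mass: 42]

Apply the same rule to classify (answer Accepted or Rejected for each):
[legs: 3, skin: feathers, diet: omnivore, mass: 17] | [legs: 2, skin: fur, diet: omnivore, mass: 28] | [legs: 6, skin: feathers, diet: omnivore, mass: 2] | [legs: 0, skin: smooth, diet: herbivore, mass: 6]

The rule appears to be: diet is herbivore.
[legs: 3, skin: feathers, diet: omnivore, mass: 17]: diet is omnivore, doesn't qualify → Rejected. [legs: 2, skin: fur, diet: omnivore, mass: 28]: diet is omnivore, doesn't qualify → Rejected. [legs: 6, skin: feathers, diet: omnivore, mass: 2]: diet is omnivore, doesn't qualify → Rejected. [legs: 0, skin: smooth, diet: herbivore, mass: 6]: diet is herbivore, matches → Accepted.

Rejected, Rejected, Rejected, Accepted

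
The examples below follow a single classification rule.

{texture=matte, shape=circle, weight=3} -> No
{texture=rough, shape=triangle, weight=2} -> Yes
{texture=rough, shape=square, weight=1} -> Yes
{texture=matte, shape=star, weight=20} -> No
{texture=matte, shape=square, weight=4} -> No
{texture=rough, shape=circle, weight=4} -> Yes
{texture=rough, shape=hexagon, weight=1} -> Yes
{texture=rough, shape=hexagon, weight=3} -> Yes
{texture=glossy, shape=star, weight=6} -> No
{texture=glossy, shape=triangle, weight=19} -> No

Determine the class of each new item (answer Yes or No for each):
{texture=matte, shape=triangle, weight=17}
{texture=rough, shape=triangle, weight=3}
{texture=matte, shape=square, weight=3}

A rule that fits every label: texture is rough — true of each 'Yes' example, false of each 'No' one.
{texture=matte, shape=triangle, weight=17}: texture is matte — fails the rule, so No. {texture=rough, shape=triangle, weight=3}: texture is rough — matches, so Yes. {texture=matte, shape=square, weight=3}: texture is matte — fails the rule, so No.

No, Yes, No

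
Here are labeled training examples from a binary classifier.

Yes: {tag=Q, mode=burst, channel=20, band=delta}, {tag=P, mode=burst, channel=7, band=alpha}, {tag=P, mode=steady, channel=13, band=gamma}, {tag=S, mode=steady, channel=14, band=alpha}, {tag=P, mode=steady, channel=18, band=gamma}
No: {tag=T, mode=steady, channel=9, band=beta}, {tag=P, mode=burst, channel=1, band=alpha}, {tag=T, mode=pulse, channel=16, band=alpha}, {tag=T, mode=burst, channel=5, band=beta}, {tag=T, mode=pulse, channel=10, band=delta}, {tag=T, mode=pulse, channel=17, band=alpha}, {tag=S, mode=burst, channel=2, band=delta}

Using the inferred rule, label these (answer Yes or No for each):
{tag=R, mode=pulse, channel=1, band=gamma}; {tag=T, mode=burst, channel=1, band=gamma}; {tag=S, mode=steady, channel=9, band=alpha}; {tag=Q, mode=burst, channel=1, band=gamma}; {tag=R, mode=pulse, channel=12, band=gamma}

No, No, Yes, No, Yes

Every 'Yes' example satisfies: tag is not T AND channel ≥ 5. None of the 'No' examples do.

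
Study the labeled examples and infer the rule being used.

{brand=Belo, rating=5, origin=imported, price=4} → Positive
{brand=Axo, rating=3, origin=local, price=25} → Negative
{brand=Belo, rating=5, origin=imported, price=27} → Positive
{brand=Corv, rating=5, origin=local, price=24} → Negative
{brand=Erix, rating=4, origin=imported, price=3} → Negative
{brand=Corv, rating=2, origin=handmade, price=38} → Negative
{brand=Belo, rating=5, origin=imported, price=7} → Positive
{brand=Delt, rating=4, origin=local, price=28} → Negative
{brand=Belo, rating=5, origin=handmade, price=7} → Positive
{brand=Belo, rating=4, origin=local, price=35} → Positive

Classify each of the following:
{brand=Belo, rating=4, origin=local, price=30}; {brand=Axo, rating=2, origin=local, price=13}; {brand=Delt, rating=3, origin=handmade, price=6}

A rule that fits every label: brand is Belo — true of each 'Positive' example, false of each 'Negative' one.

Positive, Negative, Negative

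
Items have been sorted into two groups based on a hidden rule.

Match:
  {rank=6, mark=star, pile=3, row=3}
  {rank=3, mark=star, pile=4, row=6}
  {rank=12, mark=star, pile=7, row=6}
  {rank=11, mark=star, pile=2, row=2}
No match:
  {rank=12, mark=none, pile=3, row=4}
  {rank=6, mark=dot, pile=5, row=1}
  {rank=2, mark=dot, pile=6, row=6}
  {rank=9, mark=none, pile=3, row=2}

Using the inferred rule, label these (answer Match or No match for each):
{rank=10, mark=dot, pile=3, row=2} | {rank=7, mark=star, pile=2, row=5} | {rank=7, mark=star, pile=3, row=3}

The rule appears to be: mark is star.

No match, Match, Match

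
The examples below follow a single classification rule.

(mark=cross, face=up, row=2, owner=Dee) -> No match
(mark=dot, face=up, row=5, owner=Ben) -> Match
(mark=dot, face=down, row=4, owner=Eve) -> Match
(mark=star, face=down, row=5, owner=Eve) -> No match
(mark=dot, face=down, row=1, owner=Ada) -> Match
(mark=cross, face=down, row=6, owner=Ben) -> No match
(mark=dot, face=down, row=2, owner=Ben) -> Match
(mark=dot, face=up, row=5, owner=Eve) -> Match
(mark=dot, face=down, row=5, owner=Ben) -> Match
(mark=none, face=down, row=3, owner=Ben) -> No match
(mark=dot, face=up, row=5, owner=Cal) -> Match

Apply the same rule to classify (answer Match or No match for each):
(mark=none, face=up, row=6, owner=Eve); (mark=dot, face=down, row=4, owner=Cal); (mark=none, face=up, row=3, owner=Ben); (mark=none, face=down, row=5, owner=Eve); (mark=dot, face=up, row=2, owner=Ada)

A rule that fits every label: mark is dot — true of each 'Match' example, false of each 'No match' one.
(mark=none, face=up, row=6, owner=Eve): mark is none, doesn't match → No match. (mark=dot, face=down, row=4, owner=Cal): mark is dot, has this property → Match. (mark=none, face=up, row=3, owner=Ben): mark is none, doesn't match → No match. (mark=none, face=down, row=5, owner=Eve): mark is none, doesn't match → No match. (mark=dot, face=up, row=2, owner=Ada): mark is dot, has this property → Match.

No match, Match, No match, No match, Match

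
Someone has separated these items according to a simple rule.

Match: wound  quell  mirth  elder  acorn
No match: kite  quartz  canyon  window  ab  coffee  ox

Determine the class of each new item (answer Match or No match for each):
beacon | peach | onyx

No match, Match, No match

Rule: odd length. This holds for each 'Match' example and fails for each 'No match' one.
beacon: length 6, doesn't qualify → No match.
peach: length 5, qualifies → Match.
onyx: length 4, doesn't qualify → No match.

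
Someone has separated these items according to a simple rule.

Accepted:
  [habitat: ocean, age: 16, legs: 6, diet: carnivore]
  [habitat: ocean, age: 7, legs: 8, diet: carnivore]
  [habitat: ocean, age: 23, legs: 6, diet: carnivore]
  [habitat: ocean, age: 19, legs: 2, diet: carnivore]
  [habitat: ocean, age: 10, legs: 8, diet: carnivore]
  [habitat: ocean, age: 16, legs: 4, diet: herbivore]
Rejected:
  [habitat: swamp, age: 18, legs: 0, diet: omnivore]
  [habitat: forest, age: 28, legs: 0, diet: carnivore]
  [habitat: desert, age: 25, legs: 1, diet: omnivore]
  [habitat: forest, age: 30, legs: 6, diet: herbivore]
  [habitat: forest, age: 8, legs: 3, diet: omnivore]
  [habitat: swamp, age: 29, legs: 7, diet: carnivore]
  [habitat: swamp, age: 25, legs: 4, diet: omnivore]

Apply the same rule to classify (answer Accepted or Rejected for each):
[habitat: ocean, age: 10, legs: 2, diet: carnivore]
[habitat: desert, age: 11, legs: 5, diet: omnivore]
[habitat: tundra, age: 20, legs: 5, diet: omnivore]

Accepted, Rejected, Rejected

Looking at the examples, the only property every 'Accepted' case has and every 'Rejected' case lacks is: habitat is ocean.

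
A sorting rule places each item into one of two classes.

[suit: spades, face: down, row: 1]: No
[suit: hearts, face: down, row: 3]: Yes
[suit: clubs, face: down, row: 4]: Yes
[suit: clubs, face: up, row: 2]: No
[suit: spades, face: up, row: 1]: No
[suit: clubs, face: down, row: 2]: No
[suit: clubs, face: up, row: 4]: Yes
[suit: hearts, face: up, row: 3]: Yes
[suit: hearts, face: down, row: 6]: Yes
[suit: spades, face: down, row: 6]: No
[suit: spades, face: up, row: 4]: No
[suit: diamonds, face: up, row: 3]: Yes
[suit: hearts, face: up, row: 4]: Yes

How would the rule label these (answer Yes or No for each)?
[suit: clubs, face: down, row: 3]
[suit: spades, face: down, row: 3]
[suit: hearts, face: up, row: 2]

'Yes' ⟺ suit is not spades AND row ≥ 3.
[suit: clubs, face: down, row: 3] — suit is clubs, row = 3, hence Yes. [suit: spades, face: down, row: 3] — suit is spades, row = 3, hence No. [suit: hearts, face: up, row: 2] — suit is hearts, row = 2, hence No.

Yes, No, No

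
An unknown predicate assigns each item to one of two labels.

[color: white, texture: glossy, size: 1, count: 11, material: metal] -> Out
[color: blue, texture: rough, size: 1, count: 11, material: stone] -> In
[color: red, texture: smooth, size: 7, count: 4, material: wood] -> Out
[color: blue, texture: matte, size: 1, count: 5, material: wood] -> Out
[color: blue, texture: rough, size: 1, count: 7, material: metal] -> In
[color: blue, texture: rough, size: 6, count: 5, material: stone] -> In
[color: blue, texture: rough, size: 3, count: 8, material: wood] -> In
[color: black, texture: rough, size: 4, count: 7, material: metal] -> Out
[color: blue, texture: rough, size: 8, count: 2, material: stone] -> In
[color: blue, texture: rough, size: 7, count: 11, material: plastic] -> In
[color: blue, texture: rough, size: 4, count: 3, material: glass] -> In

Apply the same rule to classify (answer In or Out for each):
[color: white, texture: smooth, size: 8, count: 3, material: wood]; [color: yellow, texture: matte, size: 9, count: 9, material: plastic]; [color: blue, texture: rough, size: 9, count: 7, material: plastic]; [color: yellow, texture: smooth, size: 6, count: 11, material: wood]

One predicate separates the groups cleanly: texture is rough AND color is blue.
[color: white, texture: smooth, size: 8, count: 3, material: wood]: texture is smooth, color is white — does not pass, so Out. [color: yellow, texture: matte, size: 9, count: 9, material: plastic]: texture is matte, color is yellow — does not pass, so Out. [color: blue, texture: rough, size: 9, count: 7, material: plastic]: texture is rough, color is blue — has this property, so In. [color: yellow, texture: smooth, size: 6, count: 11, material: wood]: texture is smooth, color is yellow — does not pass, so Out.

Out, Out, In, Out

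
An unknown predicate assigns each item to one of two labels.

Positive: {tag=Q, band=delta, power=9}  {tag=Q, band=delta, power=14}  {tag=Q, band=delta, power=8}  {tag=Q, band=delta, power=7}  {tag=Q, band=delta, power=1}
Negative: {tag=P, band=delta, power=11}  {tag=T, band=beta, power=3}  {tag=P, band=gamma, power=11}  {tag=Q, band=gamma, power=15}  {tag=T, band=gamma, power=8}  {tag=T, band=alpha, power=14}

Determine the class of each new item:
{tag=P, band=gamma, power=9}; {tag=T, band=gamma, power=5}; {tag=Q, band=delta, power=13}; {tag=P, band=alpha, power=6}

Negative, Negative, Positive, Negative

'Positive' ⟺ band is delta AND tag is Q.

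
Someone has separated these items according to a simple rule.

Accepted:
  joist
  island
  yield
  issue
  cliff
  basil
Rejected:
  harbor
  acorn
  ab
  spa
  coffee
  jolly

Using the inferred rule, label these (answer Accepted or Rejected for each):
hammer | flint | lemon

Rejected, Accepted, Rejected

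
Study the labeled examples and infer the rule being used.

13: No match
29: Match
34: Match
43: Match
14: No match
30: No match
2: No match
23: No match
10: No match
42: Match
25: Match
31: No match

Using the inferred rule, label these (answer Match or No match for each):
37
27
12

Match, Match, No match

The distinguishing property — digit sum ≥ 6 — holds for all the 'Match' cases and none of the 'No match' cases.
37 → digit sum 3+7 = 10 → Match.
27 → digit sum 2+7 = 9 → Match.
12 → digit sum 1+2 = 3 → No match.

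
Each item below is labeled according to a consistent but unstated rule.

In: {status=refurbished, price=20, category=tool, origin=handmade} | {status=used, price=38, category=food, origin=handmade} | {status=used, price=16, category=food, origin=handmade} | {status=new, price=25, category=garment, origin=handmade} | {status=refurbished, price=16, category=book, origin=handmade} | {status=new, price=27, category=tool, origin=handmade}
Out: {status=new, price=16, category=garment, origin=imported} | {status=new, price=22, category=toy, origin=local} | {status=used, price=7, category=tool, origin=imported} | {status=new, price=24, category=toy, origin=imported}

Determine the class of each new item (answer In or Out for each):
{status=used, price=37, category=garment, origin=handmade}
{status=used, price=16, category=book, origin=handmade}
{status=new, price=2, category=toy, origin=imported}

In, In, Out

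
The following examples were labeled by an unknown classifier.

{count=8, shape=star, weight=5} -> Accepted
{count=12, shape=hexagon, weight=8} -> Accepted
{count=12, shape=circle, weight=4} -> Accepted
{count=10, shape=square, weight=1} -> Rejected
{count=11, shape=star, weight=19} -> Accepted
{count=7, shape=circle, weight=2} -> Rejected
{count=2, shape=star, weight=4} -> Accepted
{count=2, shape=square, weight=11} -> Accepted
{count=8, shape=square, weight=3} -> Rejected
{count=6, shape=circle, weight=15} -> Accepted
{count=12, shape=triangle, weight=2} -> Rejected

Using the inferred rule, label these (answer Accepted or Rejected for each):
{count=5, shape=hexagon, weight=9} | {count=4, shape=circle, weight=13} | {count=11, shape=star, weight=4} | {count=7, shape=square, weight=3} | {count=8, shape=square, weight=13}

The rule appears to be: weight ≥ 4.

Accepted, Accepted, Accepted, Rejected, Accepted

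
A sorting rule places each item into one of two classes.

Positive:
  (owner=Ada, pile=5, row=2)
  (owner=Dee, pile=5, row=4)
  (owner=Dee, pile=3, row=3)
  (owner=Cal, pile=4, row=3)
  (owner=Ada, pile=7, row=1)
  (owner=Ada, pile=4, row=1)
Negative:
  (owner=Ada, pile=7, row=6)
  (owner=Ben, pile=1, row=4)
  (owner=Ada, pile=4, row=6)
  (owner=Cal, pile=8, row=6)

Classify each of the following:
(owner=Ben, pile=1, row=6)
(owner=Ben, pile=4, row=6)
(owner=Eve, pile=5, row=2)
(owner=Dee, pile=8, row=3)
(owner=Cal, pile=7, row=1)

The common property of the 'Positive' items is: row ≤ 4 AND pile ≥ 3. No 'Negative' item has it.

Negative, Negative, Positive, Positive, Positive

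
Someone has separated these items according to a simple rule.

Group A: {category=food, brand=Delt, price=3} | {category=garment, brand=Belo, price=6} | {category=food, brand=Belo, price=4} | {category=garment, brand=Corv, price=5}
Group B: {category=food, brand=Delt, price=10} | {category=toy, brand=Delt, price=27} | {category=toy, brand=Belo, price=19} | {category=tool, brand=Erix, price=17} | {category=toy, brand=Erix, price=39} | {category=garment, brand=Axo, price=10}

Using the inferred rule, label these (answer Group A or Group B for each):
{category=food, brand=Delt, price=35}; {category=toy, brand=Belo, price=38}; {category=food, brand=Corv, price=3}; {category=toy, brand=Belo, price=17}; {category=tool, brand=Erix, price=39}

A rule that fits every label: price ≤ 6 — true of each 'Group A' example, false of each 'Group B' one.
{category=food, brand=Delt, price=35}: Group B (price = 35).
{category=toy, brand=Belo, price=38}: Group B (price = 38).
{category=food, brand=Corv, price=3}: Group A (price = 3).
{category=toy, brand=Belo, price=17}: Group B (price = 17).
{category=tool, brand=Erix, price=39}: Group B (price = 39).

Group B, Group B, Group A, Group B, Group B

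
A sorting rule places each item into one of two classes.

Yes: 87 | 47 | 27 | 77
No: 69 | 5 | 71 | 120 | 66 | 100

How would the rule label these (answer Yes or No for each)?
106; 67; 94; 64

No, Yes, No, No

The common property of the 'Yes' items is: ends in digit 7. No 'No' item has it.
106: last digit 6 — fails the rule, so No.
67: last digit 7 — passes, so Yes.
94: last digit 4 — fails the rule, so No.
64: last digit 4 — fails the rule, so No.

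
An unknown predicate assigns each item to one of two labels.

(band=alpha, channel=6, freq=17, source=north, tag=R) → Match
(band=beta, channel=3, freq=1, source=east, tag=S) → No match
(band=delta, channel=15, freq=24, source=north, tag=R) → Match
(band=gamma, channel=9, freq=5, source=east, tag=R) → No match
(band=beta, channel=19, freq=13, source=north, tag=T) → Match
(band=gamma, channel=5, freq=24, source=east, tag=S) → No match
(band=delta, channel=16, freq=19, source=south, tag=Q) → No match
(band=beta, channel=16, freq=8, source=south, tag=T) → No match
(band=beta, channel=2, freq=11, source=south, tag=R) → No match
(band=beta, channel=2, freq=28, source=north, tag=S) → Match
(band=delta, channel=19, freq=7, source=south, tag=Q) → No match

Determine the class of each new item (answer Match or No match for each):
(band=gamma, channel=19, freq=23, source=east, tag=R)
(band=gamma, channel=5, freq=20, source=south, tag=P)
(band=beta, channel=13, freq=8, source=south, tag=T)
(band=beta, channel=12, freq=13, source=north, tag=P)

No match, No match, No match, Match

The simplest hypothesis consistent with all the labels is: source is north.
No match: (band=gamma, channel=19, freq=23, source=east, tag=R), since source is east. No match: (band=gamma, channel=5, freq=20, source=south, tag=P), since source is south. No match: (band=beta, channel=13, freq=8, source=south, tag=T), since source is south. Match: (band=beta, channel=12, freq=13, source=north, tag=P), since source is north.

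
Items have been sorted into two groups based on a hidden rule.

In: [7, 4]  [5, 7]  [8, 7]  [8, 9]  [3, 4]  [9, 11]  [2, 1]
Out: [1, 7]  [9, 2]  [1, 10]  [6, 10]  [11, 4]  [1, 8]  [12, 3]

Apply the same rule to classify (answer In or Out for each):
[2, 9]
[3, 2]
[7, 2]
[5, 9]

The pattern is that an item is 'In' exactly when: |first − second| ≤ 3.
[2, 9] — |2−9| = 7, hence Out.
[3, 2] — |3−2| = 1, hence In.
[7, 2] — |7−2| = 5, hence Out.
[5, 9] — |5−9| = 4, hence Out.

Out, In, Out, Out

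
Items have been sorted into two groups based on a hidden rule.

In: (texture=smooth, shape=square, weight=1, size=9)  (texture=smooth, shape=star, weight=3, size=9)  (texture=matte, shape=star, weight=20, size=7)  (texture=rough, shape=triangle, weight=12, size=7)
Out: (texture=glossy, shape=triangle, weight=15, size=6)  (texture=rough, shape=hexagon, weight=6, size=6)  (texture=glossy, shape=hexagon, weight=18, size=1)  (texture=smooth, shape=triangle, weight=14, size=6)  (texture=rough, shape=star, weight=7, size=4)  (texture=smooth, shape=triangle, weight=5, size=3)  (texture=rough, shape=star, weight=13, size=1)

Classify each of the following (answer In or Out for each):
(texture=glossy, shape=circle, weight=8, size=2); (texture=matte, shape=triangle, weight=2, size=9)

Out, In

The pattern is that an item is 'In' exactly when: size ≥ 7.
(texture=glossy, shape=circle, weight=8, size=2): size = 2, lacks this property → Out.
(texture=matte, shape=triangle, weight=2, size=9): size = 9, satisfies this → In.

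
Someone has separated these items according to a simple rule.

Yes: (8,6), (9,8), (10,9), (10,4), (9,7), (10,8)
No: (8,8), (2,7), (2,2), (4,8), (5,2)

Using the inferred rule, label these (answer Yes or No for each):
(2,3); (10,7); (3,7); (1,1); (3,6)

No, Yes, No, No, No

The pattern is that an item is 'Yes' exactly when: first > second AND sum ≥ 9.
(2,3) → 2 < 3, 2+3 = 5 → No.
(10,7) → 10 > 7, 10+7 = 17 → Yes.
(3,7) → 3 < 7, 3+7 = 10 → No.
(1,1) → 1 = 1, 1+1 = 2 → No.
(3,6) → 3 < 6, 3+6 = 9 → No.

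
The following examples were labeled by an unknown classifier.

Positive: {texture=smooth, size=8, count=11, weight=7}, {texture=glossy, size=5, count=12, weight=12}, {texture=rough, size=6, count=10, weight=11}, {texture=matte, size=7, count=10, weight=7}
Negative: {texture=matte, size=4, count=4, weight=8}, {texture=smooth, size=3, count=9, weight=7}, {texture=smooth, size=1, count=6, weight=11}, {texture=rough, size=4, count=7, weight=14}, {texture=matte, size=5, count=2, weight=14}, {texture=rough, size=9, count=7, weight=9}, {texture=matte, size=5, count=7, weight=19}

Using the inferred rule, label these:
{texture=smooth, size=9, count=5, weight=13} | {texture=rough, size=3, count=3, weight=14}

Negative, Negative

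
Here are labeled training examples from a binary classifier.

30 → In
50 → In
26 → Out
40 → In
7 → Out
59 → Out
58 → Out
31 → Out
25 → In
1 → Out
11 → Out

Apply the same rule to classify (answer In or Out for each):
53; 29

All 'In' examples share one property — multiple of 5 — and every 'Out' example lacks it.
53: Out (53 = 5·10 + 3).
29: Out (29 = 5·5 + 4).

Out, Out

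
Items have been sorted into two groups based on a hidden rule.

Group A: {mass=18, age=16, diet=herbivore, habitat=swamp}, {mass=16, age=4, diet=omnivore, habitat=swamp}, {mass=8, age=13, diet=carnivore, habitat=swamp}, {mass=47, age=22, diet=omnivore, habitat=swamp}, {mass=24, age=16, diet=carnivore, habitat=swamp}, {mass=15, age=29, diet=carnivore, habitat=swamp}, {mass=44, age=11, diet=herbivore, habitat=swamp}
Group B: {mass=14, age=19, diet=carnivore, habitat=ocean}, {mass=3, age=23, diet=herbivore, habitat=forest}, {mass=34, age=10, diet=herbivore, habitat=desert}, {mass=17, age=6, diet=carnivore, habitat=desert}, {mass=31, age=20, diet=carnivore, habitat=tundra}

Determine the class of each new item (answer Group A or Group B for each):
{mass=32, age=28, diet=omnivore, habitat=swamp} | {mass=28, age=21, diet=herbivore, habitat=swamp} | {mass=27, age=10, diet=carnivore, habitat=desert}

Group A, Group A, Group B

All 'Group A' examples share one property — habitat is swamp — and every 'Group B' example lacks it.
Group A: {mass=32, age=28, diet=omnivore, habitat=swamp}, since habitat is swamp.
Group A: {mass=28, age=21, diet=herbivore, habitat=swamp}, since habitat is swamp.
Group B: {mass=27, age=10, diet=carnivore, habitat=desert}, since habitat is desert.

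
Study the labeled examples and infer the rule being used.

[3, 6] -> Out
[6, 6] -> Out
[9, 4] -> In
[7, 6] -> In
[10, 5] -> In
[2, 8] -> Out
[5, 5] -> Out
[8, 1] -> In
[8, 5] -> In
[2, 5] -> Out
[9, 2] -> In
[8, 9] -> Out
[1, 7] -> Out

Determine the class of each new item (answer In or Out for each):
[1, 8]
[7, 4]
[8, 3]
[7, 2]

Out, In, In, In

All 'In' examples share one property — first > second — and every 'Out' example lacks it.
[1, 8]: 1 < 8 — fails this test, so Out.
[7, 4]: 7 > 4 — fits, so In.
[8, 3]: 8 > 3 — fits, so In.
[7, 2]: 7 > 2 — fits, so In.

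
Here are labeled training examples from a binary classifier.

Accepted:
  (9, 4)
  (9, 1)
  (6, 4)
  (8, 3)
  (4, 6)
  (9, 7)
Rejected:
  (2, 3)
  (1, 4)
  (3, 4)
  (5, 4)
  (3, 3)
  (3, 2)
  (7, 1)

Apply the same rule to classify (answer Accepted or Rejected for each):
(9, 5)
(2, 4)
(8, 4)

Accepted, Rejected, Accepted

The common property of the 'Accepted' items is: sum ≥ 10. No 'Rejected' item has it.
(9, 5) → 9+5 = 14 → Accepted. (2, 4) → 2+4 = 6 → Rejected. (8, 4) → 8+4 = 12 → Accepted.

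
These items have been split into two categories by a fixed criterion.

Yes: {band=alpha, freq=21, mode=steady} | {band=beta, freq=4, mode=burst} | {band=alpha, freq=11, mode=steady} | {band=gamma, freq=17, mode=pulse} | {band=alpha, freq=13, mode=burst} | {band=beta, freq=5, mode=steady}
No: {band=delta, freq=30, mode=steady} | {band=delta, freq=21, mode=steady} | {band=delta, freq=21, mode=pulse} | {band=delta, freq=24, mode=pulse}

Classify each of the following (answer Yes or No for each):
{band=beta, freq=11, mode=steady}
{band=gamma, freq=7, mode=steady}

The common property of the 'Yes' items is: band is not delta. No 'No' item has it.
{band=beta, freq=11, mode=steady}: Yes (band is beta). {band=gamma, freq=7, mode=steady}: Yes (band is gamma).

Yes, Yes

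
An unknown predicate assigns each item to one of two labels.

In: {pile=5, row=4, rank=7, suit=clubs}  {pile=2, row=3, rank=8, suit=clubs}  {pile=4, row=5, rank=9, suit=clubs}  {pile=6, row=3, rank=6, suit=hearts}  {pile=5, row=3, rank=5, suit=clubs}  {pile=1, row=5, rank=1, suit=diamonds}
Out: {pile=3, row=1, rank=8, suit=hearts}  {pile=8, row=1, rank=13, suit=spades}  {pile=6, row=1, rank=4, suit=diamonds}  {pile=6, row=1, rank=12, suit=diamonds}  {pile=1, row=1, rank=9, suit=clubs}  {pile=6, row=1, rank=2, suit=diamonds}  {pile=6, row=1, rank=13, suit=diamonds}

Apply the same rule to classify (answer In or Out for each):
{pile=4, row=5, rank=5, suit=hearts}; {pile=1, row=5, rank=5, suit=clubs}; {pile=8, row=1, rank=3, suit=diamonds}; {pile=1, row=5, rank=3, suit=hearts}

In, In, Out, In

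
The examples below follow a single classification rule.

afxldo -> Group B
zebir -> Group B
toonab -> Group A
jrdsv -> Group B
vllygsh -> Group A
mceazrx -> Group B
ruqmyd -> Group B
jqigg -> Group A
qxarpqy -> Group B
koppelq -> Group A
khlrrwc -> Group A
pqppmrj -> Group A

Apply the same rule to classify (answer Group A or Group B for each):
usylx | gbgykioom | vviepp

Group B, Group A, Group A

Looking at the examples, the only property every 'Group A' case has and every 'Group B' case lacks is: has a double letter.
Group B: usylx, since no doubled letter.
Group A: gbgykioom, since 'oo' doubled.
Group A: vviepp, since 'vv' doubled.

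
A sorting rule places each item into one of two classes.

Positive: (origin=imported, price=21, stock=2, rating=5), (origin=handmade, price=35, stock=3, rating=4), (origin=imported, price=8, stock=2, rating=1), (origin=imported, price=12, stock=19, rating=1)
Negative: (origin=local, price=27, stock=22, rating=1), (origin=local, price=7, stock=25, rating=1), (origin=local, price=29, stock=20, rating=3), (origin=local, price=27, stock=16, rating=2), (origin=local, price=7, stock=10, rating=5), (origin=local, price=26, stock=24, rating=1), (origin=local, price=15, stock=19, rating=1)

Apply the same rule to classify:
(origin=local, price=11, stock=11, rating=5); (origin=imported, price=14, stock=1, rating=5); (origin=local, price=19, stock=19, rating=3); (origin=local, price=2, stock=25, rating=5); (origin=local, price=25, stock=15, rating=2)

Negative, Positive, Negative, Negative, Negative

Rule: origin is not local. This holds for each 'Positive' example and fails for each 'Negative' one.
(origin=local, price=11, stock=11, rating=5) — origin is local, hence Negative.
(origin=imported, price=14, stock=1, rating=5) — origin is imported, hence Positive.
(origin=local, price=19, stock=19, rating=3) — origin is local, hence Negative.
(origin=local, price=2, stock=25, rating=5) — origin is local, hence Negative.
(origin=local, price=25, stock=15, rating=2) — origin is local, hence Negative.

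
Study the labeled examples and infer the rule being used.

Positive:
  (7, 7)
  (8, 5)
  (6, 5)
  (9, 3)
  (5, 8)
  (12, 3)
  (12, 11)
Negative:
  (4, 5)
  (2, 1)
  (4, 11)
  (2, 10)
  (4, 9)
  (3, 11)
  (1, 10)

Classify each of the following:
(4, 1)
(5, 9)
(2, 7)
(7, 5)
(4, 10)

The pattern is that an item is 'Positive' exactly when: first ≥ 5.
(4, 1): Negative (first 4).
(5, 9): Positive (first 5).
(2, 7): Negative (first 2).
(7, 5): Positive (first 7).
(4, 10): Negative (first 4).

Negative, Positive, Negative, Positive, Negative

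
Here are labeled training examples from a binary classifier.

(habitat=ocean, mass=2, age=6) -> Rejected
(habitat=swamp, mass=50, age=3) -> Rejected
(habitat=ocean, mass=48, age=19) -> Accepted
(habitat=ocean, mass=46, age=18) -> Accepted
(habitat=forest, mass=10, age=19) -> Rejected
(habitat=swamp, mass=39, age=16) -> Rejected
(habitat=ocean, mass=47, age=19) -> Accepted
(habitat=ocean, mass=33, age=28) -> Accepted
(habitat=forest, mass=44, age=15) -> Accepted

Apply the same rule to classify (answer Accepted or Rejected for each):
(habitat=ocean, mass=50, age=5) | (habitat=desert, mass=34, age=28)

'Accepted' ⟺ habitat is not swamp AND mass ≥ 33.
(habitat=ocean, mass=50, age=5) → habitat is ocean, mass = 50 → Accepted.
(habitat=desert, mass=34, age=28) → habitat is desert, mass = 34 → Accepted.

Accepted, Accepted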